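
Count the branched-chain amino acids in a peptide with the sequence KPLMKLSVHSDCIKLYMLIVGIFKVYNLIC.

12

V, L, and I make up the branched-chain aliphatic group.
Matching residues: L3, L6, V8, I13, L15, L18, I19, V20, I22, V25, L28, I29.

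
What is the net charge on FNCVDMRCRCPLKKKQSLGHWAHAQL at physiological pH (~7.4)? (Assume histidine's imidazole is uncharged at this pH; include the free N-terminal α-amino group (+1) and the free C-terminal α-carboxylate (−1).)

Near pH 7.4, K and R contribute +1 each, D and E contribute −1 each, and every other side chain (His included, as stated) is uncharged.
Positive (K, R): R7, R9, K13, K14, K15 → +5.
Negative (D, E): D5 → −1.
The N-terminus (+1) and C-terminus (−1) cancel.
Net charge = (+5) + (−1) = +4.

+4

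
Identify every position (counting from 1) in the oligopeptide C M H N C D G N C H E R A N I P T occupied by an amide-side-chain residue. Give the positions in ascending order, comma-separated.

Only N (asparagine) and Q (glutamine) carry a side-chain carboxamide.
Matching residues: N4, N8, N14.

4, 8, 14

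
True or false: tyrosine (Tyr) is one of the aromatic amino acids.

True

F, W, and Y each carry an aromatic ring on the side chain.
Tyrosine is in this group.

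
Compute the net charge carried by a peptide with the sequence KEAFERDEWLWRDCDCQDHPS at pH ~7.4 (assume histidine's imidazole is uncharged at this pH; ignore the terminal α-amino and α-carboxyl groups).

At pH ~7.4 the Lys and Arg side chains are protonated (+1), the Asp and Glu side chains are deprotonated (−1), and with His taken as neutral all other side chains carry no charge.
Positive (K, R): K1, R6, R12 → +3.
Negative (D, E): E2, E5, D7, E8, D13, D15, D18 → −7.
Net charge = (+3) + (−7) = −4.

-4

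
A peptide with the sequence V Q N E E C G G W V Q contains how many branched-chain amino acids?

2

Valine (V), leucine (L), and isoleucine (I) are the branched-chain amino acids.
Matching residues: V1, V10.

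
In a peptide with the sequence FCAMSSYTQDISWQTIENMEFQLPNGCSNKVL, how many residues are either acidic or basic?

4

Acidic: D, E. Basic: H, K, R.
Acidic residues here: D10, E17, E20 (3).
Basic residues here: K30 (1).
The two groups share no amino acid, so total = 3 + 1 = 4.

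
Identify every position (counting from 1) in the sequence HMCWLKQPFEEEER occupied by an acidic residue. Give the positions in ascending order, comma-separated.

Matching residues: E10, E11, E12, E13.

10, 11, 12, 13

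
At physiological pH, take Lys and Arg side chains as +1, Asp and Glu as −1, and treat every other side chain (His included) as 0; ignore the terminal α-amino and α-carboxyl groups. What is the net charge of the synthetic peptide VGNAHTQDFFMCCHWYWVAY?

Positive (K, R): none → +0.
Negative (D, E): D8 → −1.
Net charge = (+0) + (−1) = −1.

-1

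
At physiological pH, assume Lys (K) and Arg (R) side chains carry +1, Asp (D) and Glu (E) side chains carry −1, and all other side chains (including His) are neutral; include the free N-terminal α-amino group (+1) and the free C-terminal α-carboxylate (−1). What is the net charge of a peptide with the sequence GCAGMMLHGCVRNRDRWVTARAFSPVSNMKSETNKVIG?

+4

Positive (K, R): R12, R14, R16, R21, K30, K35 → +6.
Negative (D, E): D15, E32 → −2.
The N-terminus (+1) and C-terminus (−1) cancel.
Net charge = (+6) + (−2) = +4.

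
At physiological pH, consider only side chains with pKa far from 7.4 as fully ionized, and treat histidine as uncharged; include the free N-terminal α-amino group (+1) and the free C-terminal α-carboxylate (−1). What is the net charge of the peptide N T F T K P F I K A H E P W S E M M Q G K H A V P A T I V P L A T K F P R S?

The side chains ionized at physiological pH are Lys/Arg (+1) and Asp/Glu (−1); with His treated as neutral, nothing else contributes.
Positive (K, R): K5, K9, K21, K34, R37 → +5.
Negative (D, E): E12, E16 → −2.
The N-terminus (+1) and C-terminus (−1) cancel.
Net charge = (+5) + (−2) = +3.

+3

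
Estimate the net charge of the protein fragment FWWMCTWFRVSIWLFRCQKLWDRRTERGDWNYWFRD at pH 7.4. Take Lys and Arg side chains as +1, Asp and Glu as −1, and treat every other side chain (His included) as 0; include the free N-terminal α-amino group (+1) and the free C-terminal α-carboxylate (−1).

+3

Positive (K, R): R9, R16, K19, R23, R24, R27, R35 → +7.
Negative (D, E): D22, E26, D29, D36 → −4.
The N-terminus (+1) and C-terminus (−1) cancel.
Net charge = (+7) + (−4) = +3.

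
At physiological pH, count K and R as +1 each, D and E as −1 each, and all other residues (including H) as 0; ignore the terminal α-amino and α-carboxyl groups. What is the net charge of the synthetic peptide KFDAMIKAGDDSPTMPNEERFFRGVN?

Positive (K, R): K1, K7, R20, R23 → +4.
Negative (D, E): D3, D10, D11, E18, E19 → −5.
Net charge = (+4) + (−5) = −1.

-1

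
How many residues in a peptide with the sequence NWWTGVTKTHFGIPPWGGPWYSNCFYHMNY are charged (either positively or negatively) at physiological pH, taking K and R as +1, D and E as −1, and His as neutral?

1

Charged side chains at pH ~7.4: K, R (positive); D, E (negative).
Matching residues: K8.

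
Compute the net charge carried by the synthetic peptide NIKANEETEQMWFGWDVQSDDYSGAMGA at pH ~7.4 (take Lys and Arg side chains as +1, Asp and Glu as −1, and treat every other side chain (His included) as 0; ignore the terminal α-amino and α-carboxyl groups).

-5

Positive (K, R): K3 → +1.
Negative (D, E): E6, E7, E9, D16, D20, D21 → −6.
Net charge = (+1) + (−6) = −5.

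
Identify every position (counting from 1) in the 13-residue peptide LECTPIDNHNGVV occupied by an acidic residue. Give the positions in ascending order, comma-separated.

Aspartate (D) and glutamate (E) have carboxylic-acid side chains and are the acidic amino acids.
Matching residues: E2, D7.

2, 7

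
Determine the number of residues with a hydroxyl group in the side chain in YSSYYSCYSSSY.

S, T, and Y are the three residues with a side-chain hydroxyl.
Matching residues: Y1, S2, S3, Y4, Y5, S6, Y8, S9, S10, S11, Y12.

11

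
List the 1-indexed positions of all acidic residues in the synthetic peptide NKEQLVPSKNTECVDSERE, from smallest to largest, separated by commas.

3, 12, 15, 17, 19

Only D (aspartate) and E (glutamate) carry a side-chain carboxylic acid.
Matching residues: E3, E12, D15, E17, E19.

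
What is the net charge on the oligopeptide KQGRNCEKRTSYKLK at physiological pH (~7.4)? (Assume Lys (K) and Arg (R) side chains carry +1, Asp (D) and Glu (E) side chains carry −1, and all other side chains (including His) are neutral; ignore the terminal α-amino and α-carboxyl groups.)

Positive (K, R): K1, R4, K8, R9, K13, K15 → +6.
Negative (D, E): E7 → −1.
Net charge = (+6) + (−1) = +5.

+5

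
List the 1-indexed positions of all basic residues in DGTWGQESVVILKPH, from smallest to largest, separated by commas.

K, R, and H are the three residues with basic side chains (ε-amine, guanidinium, and imidazole respectively).
Matching residues: K13, H15.

13, 15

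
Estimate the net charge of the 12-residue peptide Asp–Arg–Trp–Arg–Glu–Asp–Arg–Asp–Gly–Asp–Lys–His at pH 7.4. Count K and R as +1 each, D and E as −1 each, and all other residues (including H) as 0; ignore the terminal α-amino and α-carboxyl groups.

Positive (K, R): Arg2, Arg4, Arg7, Lys11 → +4.
Negative (D, E): Asp1, Glu5, Asp6, Asp8, Asp10 → −5.
Net charge = (+4) + (−5) = −1.

-1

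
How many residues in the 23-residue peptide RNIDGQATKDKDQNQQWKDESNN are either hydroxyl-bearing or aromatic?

3

Hydroxyl-bearing: S, T, Y. Aromatic: F, W, Y.
Hydroxyl-bearing residues here: T8, S21 (2).
Aromatic residues here: W17 (1).
(Y belongs to both groups, but none appear in this sequence.) Total = 2 + 1 = 3.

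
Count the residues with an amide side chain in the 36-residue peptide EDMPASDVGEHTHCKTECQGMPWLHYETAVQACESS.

The amide-side-chain residues are Asn (N) and Gln (Q).
Matching residues: Q19, Q31.

2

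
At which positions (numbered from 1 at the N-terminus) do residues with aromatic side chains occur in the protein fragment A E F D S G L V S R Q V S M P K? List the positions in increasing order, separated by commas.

3

F, W, and Y each carry an aromatic ring on the side chain.
Matching residues: F3.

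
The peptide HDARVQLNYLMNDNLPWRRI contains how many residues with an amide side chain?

The amide-side-chain residues are Asn (N) and Gln (Q).
Matching residues: Q6, N8, N12, N14.

4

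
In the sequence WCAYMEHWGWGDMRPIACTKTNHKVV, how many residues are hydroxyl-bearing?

3

S, T, and Y are the three residues with a side-chain hydroxyl.
Matching residues: Y4, T19, T21.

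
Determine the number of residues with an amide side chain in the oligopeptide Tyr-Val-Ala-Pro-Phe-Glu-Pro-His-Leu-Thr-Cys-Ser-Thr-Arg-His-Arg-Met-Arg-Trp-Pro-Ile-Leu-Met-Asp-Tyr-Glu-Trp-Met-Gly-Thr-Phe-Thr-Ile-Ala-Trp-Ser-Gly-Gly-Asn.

1

Asparagine (N) and glutamine (Q) have uncharged amide side chains.
Matching residues: Asn39.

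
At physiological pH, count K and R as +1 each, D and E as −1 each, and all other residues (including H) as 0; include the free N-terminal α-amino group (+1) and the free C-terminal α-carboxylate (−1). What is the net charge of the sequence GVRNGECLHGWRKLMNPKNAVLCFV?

Positive (K, R): R3, R12, K13, K18 → +4.
Negative (D, E): E6 → −1.
The N-terminus (+1) and C-terminus (−1) cancel.
Net charge = (+4) + (−1) = +3.

+3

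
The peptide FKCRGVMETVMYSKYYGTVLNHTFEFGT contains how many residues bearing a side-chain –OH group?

8

Serine (S), threonine (T), and tyrosine (Y) each carry a hydroxyl group on the side chain.
Matching residues: T9, Y12, S13, Y15, Y16, T18, T23, T28.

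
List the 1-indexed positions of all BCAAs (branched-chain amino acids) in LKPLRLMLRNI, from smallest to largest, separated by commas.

1, 4, 6, 8, 11

The BCAAs are Val, Leu, and Ile — aliphatic side chains with a branch point.
Matching residues: L1, L4, L6, L8, I11.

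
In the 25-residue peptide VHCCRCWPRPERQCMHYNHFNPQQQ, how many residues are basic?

Lysine (K), arginine (R), and histidine (H) have basic, nitrogen-containing side chains.
Matching residues: H2, R5, R9, R12, H16, H19.

6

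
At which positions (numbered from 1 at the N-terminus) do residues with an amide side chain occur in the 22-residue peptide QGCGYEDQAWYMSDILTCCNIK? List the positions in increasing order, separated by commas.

1, 8, 20

The amide-side-chain residues are Asn (N) and Gln (Q).
Matching residues: Q1, Q8, N20.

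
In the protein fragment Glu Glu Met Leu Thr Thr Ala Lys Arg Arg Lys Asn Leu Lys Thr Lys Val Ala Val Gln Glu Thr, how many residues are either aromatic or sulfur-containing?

1

Aromatic: F, W, Y. Sulfur-containing: C, M.
Aromatic residues here: none (0).
Sulfur-containing residues here: Met3 (1).
The two groups share no amino acid, so total = 0 + 1 = 1.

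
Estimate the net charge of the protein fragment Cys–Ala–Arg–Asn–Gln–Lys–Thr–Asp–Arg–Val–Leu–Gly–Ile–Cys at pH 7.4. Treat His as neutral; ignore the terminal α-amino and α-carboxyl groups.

The side chains ionized at physiological pH are Lys/Arg (+1) and Asp/Glu (−1); with His treated as neutral, nothing else contributes.
Positive (K, R): Arg3, Lys6, Arg9 → +3.
Negative (D, E): Asp8 → −1.
Net charge = (+3) + (−1) = +2.

+2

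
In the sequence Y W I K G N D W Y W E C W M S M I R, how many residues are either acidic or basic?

Acidic: D, E. Basic: H, K, R.
Acidic residues here: D7, E11 (2).
Basic residues here: K4, R18 (2).
The two groups share no amino acid, so total = 2 + 2 = 4.

4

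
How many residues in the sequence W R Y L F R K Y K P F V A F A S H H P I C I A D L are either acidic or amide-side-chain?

1

Acidic: D, E. Amide-side-chain: N, Q.
Acidic residues here: D24 (1).
Amide-side-chain residues here: none (0).
The two groups share no amino acid, so total = 1 + 0 = 1.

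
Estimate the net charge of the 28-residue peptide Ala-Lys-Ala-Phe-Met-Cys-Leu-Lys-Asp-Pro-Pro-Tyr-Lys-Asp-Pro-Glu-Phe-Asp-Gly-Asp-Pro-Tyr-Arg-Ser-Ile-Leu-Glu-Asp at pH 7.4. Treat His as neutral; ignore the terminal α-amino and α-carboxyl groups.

-3

At pH ~7.4 the Lys and Arg side chains are protonated (+1), the Asp and Glu side chains are deprotonated (−1), and with His taken as neutral all other side chains carry no charge.
Positive (K, R): Lys2, Lys8, Lys13, Arg23 → +4.
Negative (D, E): Asp9, Asp14, Glu16, Asp18, Asp20, Glu27, Asp28 → −7.
Net charge = (+4) + (−7) = −3.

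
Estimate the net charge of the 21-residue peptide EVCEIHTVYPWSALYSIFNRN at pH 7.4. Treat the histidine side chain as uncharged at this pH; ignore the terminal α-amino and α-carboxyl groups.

At pH ~7.4 the Lys and Arg side chains are protonated (+1), the Asp and Glu side chains are deprotonated (−1), and with His taken as neutral all other side chains carry no charge.
Positive (K, R): R20 → +1.
Negative (D, E): E1, E4 → −2.
Net charge = (+1) + (−2) = −1.

-1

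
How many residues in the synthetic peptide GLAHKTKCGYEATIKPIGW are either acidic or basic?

Acidic: D, E. Basic: H, K, R.
Acidic residues here: E11 (1).
Basic residues here: H4, K5, K7, K15 (4).
The two groups share no amino acid, so total = 1 + 4 = 5.

5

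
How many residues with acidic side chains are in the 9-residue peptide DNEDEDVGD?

The acidic residues are Asp (D) and Glu (E), whose side chains end in a carboxylate group.
Matching residues: D1, E3, D4, E5, D6, D9.

6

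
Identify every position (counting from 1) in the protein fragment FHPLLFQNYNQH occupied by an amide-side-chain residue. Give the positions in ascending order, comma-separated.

Only N (asparagine) and Q (glutamine) carry a side-chain carboxamide.
Matching residues: Q7, N8, N10, Q11.

7, 8, 10, 11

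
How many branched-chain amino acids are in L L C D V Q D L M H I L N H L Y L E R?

8

Valine (V), leucine (L), and isoleucine (I) are the branched-chain amino acids.
Matching residues: L1, L2, V5, L8, I11, L12, L15, L17.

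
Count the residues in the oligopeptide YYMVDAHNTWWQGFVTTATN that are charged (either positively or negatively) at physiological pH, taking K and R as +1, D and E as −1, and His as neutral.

Charged side chains at pH ~7.4: K, R (positive); D, E (negative).
Matching residues: D5.

1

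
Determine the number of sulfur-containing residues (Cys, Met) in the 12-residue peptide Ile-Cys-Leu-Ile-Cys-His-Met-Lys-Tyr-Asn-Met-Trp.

4

Matching residues: Cys2, Cys5, Met7, Met11.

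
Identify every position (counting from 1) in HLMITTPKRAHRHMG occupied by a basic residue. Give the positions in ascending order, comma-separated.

K, R, and H are the three residues with basic side chains (ε-amine, guanidinium, and imidazole respectively).
Matching residues: H1, K8, R9, H11, R12, H13.

1, 8, 9, 11, 12, 13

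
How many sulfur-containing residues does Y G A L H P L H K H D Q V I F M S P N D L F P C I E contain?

2

Only Cys (C) and Met (M) have a sulfur atom in the side chain.
Matching residues: M16, C24.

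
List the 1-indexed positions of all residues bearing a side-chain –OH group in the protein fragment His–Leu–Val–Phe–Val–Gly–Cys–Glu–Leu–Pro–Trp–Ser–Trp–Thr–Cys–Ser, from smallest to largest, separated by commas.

S, T, and Y are the three residues with a side-chain hydroxyl.
Matching residues: Ser12, Thr14, Ser16.

12, 14, 16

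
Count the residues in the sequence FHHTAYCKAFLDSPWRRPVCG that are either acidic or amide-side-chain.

1

Acidic: D, E. Amide-side-chain: N, Q.
Acidic residues here: D12 (1).
Amide-side-chain residues here: none (0).
The two groups share no amino acid, so total = 1 + 0 = 1.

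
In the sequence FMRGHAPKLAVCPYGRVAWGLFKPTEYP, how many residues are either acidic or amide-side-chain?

1

Acidic: D, E. Amide-side-chain: N, Q.
Acidic residues here: E26 (1).
Amide-side-chain residues here: none (0).
The two groups share no amino acid, so total = 1 + 0 = 1.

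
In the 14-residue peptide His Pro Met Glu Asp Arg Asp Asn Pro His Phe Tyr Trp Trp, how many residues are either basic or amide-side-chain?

Basic: H, K, R. Amide-side-chain: N, Q.
Basic residues here: His1, Arg6, His10 (3).
Amide-side-chain residues here: Asn8 (1).
The two groups share no amino acid, so total = 3 + 1 = 4.

4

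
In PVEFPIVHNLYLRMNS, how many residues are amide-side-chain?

The amide-side-chain residues are Asn (N) and Gln (Q).
Matching residues: N9, N15.

2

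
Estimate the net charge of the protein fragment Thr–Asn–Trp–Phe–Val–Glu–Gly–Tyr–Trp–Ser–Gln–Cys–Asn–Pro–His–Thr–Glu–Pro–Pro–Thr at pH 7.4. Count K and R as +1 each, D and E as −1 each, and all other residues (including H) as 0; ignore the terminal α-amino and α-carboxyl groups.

Positive (K, R): none → +0.
Negative (D, E): Glu6, Glu17 → −2.
Net charge = (+0) + (−2) = −2.

-2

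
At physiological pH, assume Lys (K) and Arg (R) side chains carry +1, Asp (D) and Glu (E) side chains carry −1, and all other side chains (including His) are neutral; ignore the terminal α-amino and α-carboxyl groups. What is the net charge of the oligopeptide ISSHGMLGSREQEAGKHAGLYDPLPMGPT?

Positive (K, R): R10, K16 → +2.
Negative (D, E): E11, E13, D22 → −3.
Net charge = (+2) + (−3) = −1.

-1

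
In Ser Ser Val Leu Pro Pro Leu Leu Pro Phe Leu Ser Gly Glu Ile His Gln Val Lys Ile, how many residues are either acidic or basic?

3

Acidic: D, E. Basic: H, K, R.
Acidic residues here: Glu14 (1).
Basic residues here: His16, Lys19 (2).
The two groups share no amino acid, so total = 1 + 2 = 3.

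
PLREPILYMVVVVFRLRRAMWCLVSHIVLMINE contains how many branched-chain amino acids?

14

Valine (V), leucine (L), and isoleucine (I) are the branched-chain amino acids.
Matching residues: L2, I6, L7, V10, V11, V12, V13, L16, L23, V24, I27, V28, L29, I31.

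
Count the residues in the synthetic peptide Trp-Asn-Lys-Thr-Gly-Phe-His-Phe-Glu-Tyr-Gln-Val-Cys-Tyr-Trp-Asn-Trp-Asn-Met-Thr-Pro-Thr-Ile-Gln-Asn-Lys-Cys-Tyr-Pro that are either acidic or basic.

Acidic: D, E. Basic: H, K, R.
Acidic residues here: Glu9 (1).
Basic residues here: Lys3, His7, Lys26 (3).
The two groups share no amino acid, so total = 1 + 3 = 4.

4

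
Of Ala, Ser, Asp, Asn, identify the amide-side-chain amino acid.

Asn

The amide-side-chain residues are Asn (N) and Gln (Q).
Of the listed options, only Asn belongs to this group.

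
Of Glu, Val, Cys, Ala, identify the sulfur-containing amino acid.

Cysteine (C, thiol) and methionine (M, thioether) are the two sulfur-containing amino acids.
Of the listed options, only Cys belongs to this group.

Cys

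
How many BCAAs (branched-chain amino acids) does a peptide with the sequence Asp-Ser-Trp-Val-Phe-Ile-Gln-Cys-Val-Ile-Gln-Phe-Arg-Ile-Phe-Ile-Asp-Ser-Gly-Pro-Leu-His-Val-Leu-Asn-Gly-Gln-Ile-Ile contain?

The BCAAs are Val, Leu, and Ile — aliphatic side chains with a branch point.
Matching residues: Val4, Ile6, Val9, Ile10, Ile14, Ile16, Leu21, Val23, Leu24, Ile28, Ile29.

11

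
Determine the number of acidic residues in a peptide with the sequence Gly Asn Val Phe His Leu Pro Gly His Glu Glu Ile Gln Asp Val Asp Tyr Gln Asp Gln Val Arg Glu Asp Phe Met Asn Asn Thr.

Aspartate (D) and glutamate (E) have carboxylic-acid side chains and are the acidic amino acids.
Matching residues: Glu10, Glu11, Asp14, Asp16, Asp19, Glu23, Asp24.

7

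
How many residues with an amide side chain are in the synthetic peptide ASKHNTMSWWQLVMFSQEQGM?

Asparagine (N) and glutamine (Q) have uncharged amide side chains.
Matching residues: N5, Q11, Q17, Q19.

4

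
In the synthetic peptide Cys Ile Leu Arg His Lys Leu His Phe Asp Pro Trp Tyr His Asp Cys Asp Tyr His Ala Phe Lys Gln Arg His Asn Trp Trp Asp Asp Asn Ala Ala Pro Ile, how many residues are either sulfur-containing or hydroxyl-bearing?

4

Sulfur-containing: C, M. Hydroxyl-bearing: S, T, Y.
Sulfur-containing residues here: Cys1, Cys16 (2).
Hydroxyl-bearing residues here: Tyr13, Tyr18 (2).
The two groups share no amino acid, so total = 2 + 2 = 4.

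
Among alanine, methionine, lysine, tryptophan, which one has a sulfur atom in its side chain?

methionine

The sulfur-bearing residues are cysteine (–SH) and methionine (–S–CH₃).
Of the listed options, only methionine belongs to this group.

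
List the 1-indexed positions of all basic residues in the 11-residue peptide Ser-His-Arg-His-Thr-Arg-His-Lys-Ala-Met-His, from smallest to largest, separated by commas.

2, 3, 4, 6, 7, 8, 11

Lysine (K), arginine (R), and histidine (H) have basic, nitrogen-containing side chains.
Matching residues: His2, Arg3, His4, Arg6, His7, Lys8, His11.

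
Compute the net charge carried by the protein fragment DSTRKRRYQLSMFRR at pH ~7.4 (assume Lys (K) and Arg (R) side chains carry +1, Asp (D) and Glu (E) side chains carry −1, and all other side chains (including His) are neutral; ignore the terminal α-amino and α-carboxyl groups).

+5

Positive (K, R): R4, K5, R6, R7, R14, R15 → +6.
Negative (D, E): D1 → −1.
Net charge = (+6) + (−1) = +5.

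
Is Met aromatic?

Phenylalanine (F), tryptophan (W), and tyrosine (Y) have aromatic ring side chains.
Methionine is not in this group.

No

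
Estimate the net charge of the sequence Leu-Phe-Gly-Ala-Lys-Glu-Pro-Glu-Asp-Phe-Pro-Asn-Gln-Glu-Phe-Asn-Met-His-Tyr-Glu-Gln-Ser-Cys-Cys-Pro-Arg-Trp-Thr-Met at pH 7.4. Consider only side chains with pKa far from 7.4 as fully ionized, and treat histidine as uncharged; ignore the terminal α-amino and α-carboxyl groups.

The side chains ionized at physiological pH are Lys/Arg (+1) and Asp/Glu (−1); with His treated as neutral, nothing else contributes.
Positive (K, R): Lys5, Arg26 → +2.
Negative (D, E): Glu6, Glu8, Asp9, Glu14, Glu20 → −5.
Net charge = (+2) + (−5) = −3.

-3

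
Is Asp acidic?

Yes

The acidic residues are Asp (D) and Glu (E), whose side chains end in a carboxylate group.
Aspartate is in this group.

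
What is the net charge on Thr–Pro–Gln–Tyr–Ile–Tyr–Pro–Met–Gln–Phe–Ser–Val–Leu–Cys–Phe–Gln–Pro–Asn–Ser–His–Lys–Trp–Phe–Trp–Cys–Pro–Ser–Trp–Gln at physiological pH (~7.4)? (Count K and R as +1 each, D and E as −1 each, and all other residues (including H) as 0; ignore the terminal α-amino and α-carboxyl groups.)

+1

Positive (K, R): Lys21 → +1.
Negative (D, E): none → −0.
Net charge = (+1) + (−0) = +1.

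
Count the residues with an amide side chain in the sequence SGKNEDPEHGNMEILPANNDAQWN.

6

Only N (asparagine) and Q (glutamine) carry a side-chain carboxamide.
Matching residues: N4, N11, N18, N19, Q22, N24.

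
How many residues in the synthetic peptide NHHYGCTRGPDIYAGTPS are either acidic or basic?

4

Acidic: D, E. Basic: H, K, R.
Acidic residues here: D11 (1).
Basic residues here: H2, H3, R8 (3).
The two groups share no amino acid, so total = 1 + 3 = 4.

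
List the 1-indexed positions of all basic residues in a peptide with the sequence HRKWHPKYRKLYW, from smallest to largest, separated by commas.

1, 2, 3, 5, 7, 9, 10

Lysine (K), arginine (R), and histidine (H) have basic, nitrogen-containing side chains.
Matching residues: H1, R2, K3, H5, K7, R9, K10.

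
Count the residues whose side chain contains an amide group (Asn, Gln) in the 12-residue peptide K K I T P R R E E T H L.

0

None of the 12 residues belong to this group.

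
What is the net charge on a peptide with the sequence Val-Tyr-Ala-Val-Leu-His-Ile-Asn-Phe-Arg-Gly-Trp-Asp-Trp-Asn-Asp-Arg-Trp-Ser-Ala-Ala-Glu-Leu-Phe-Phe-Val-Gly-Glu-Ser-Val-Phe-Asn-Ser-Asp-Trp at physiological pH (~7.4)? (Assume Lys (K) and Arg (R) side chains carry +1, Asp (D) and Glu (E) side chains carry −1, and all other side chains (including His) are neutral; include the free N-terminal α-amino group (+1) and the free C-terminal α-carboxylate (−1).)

Positive (K, R): Arg10, Arg17 → +2.
Negative (D, E): Asp13, Asp16, Glu22, Glu28, Asp34 → −5.
The N-terminus (+1) and C-terminus (−1) cancel.
Net charge = (+2) + (−5) = −3.

-3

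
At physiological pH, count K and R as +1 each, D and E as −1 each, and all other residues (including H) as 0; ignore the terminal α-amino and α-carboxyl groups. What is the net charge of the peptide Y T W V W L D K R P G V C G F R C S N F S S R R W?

+4

Positive (K, R): K8, R9, R16, R23, R24 → +5.
Negative (D, E): D7 → −1.
Net charge = (+5) + (−1) = +4.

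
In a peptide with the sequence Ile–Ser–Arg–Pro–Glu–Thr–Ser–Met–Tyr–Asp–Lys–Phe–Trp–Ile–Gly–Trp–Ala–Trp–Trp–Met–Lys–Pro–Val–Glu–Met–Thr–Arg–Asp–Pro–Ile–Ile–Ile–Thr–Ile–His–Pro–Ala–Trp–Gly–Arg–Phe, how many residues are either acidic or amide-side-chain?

4

Acidic: D, E. Amide-side-chain: N, Q.
Acidic residues here: Glu5, Asp10, Glu24, Asp28 (4).
Amide-side-chain residues here: none (0).
The two groups share no amino acid, so total = 4 + 0 = 4.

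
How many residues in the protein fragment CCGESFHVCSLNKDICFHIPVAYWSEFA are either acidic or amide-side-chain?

4

Acidic: D, E. Amide-side-chain: N, Q.
Acidic residues here: E4, D14, E26 (3).
Amide-side-chain residues here: N12 (1).
The two groups share no amino acid, so total = 3 + 1 = 4.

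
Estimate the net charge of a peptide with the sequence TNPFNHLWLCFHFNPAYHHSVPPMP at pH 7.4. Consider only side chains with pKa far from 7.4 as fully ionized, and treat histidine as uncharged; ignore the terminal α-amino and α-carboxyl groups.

Near pH 7.4, K and R contribute +1 each, D and E contribute −1 each, and every other side chain (His included, as stated) is uncharged.
Positive (K, R): none → +0.
Negative (D, E): none → −0.
Net charge = (+0) + (−0) = 0.

0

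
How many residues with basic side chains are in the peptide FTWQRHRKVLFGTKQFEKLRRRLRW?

The basic amino acids are Lys (K), Arg (R), and His (H).
Matching residues: R5, H6, R7, K8, K14, K18, R20, R21, R22, R24.

10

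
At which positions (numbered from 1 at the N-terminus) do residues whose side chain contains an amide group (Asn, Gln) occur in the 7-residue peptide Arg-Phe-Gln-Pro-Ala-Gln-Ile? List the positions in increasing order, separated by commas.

Matching residues: Gln3, Gln6.

3, 6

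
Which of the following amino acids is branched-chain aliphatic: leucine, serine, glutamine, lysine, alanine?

leucine

Valine (V), leucine (L), and isoleucine (I) are the branched-chain amino acids.
Of the listed options, only leucine belongs to this group.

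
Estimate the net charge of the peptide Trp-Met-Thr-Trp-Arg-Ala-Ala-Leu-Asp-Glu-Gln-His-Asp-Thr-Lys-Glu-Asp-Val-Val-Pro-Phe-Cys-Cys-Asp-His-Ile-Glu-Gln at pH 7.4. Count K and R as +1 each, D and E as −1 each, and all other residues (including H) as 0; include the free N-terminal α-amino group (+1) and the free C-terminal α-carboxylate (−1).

-5

Positive (K, R): Arg5, Lys15 → +2.
Negative (D, E): Asp9, Glu10, Asp13, Glu16, Asp17, Asp24, Glu27 → −7.
The N-terminus (+1) and C-terminus (−1) cancel.
Net charge = (+2) + (−7) = −5.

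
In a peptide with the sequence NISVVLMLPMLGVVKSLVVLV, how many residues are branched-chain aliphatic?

V, L, and I make up the branched-chain aliphatic group.
Matching residues: I2, V4, V5, L6, L8, L11, V13, V14, L17, V18, V19, L20, V21.

13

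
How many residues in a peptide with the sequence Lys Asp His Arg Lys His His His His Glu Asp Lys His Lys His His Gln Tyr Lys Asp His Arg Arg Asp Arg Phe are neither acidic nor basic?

Acidic: D, E. Basic: K, R, H. All other residues are neither.
Matching residues: Gln17, Tyr18, Phe26.

3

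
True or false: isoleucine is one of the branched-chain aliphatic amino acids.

Valine (V), leucine (L), and isoleucine (I) are the branched-chain amino acids.
Isoleucine is in this group.

True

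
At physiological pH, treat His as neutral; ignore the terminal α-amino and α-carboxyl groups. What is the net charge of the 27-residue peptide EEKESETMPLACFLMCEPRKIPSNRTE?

At pH ~7.4 the Lys and Arg side chains are protonated (+1), the Asp and Glu side chains are deprotonated (−1), and with His taken as neutral all other side chains carry no charge.
Positive (K, R): K3, R19, K20, R25 → +4.
Negative (D, E): E1, E2, E4, E6, E17, E27 → −6.
Net charge = (+4) + (−6) = −2.

-2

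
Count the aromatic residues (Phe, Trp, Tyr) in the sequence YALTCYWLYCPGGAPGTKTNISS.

4

Matching residues: Y1, Y6, W7, Y9.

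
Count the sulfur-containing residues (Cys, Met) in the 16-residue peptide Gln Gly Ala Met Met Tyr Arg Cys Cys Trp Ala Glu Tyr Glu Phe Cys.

Matching residues: Met4, Met5, Cys8, Cys9, Cys16.

5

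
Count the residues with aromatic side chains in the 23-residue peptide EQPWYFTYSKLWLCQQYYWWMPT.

The aromatic amino acids are Phe (F, benzyl), Trp (W, indole), and Tyr (Y, phenol).
Matching residues: W4, Y5, F6, Y8, W12, Y17, Y18, W19, W20.

9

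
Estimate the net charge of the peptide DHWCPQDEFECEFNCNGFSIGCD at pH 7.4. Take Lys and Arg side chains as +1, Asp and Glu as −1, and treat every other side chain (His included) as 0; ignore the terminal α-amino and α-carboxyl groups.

-6

Positive (K, R): none → +0.
Negative (D, E): D1, D7, E8, E10, E12, D23 → −6.
Net charge = (+0) + (−6) = −6.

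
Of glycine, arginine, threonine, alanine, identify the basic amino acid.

The basic amino acids are Lys (K), Arg (R), and His (H).
Of the listed options, only arginine belongs to this group.

arginine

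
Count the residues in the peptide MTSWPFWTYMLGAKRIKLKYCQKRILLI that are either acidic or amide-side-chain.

Acidic: D, E. Amide-side-chain: N, Q.
Acidic residues here: none (0).
Amide-side-chain residues here: Q22 (1).
The two groups share no amino acid, so total = 0 + 1 = 1.

1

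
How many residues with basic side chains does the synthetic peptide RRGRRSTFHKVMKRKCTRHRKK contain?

The basic amino acids are Lys (K), Arg (R), and His (H).
Matching residues: R1, R2, R4, R5, H9, K10, K13, R14, K15, R18, H19, R20, K21, K22.

14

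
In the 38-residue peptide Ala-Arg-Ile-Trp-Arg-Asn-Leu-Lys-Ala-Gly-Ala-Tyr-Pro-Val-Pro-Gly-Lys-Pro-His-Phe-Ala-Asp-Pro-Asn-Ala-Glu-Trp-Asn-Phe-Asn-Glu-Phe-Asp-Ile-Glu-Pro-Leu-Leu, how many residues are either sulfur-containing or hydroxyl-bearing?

Sulfur-containing: C, M. Hydroxyl-bearing: S, T, Y.
Sulfur-containing residues here: none (0).
Hydroxyl-bearing residues here: Tyr12 (1).
The two groups share no amino acid, so total = 0 + 1 = 1.

1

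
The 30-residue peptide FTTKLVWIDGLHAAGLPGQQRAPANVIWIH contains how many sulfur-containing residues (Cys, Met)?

None of the 30 residues belong to this group.

0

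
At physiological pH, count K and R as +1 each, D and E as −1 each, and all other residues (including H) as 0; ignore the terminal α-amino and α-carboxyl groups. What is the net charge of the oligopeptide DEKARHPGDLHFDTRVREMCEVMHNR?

Positive (K, R): K3, R5, R15, R17, R26 → +5.
Negative (D, E): D1, E2, D9, D13, E18, E21 → −6.
Net charge = (+5) + (−6) = −1.

-1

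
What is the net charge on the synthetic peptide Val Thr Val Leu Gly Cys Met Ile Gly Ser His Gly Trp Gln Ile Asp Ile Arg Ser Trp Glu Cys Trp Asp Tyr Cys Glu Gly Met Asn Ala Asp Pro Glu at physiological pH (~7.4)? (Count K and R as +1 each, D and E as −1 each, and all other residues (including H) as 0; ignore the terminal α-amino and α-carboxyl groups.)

-5

Positive (K, R): Arg18 → +1.
Negative (D, E): Asp16, Glu21, Asp24, Glu27, Asp32, Glu34 → −6.
Net charge = (+1) + (−6) = −5.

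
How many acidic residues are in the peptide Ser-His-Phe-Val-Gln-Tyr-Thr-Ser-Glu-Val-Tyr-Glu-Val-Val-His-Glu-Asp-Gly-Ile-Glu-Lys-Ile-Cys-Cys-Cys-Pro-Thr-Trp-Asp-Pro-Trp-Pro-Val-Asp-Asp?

Only D (aspartate) and E (glutamate) carry a side-chain carboxylic acid.
Matching residues: Glu9, Glu12, Glu16, Asp17, Glu20, Asp29, Asp34, Asp35.

8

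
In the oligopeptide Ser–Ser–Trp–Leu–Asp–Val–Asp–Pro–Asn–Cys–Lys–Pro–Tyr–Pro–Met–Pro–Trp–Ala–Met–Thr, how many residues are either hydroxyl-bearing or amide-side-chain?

5

Hydroxyl-bearing: S, T, Y. Amide-side-chain: N, Q.
Hydroxyl-bearing residues here: Ser1, Ser2, Tyr13, Thr20 (4).
Amide-side-chain residues here: Asn9 (1).
The two groups share no amino acid, so total = 4 + 1 = 5.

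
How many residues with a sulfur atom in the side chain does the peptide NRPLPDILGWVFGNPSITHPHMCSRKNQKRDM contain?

3

Cysteine (C, thiol) and methionine (M, thioether) are the two sulfur-containing amino acids.
Matching residues: M22, C23, M32.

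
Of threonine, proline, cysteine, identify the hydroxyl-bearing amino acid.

threonine

The –OH-bearing residues are Ser, Thr (aliphatic alcohols), and Tyr (phenol).
Of the listed options, only threonine belongs to this group.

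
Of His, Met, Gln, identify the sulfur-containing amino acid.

Only Cys (C) and Met (M) have a sulfur atom in the side chain.
Of the listed options, only Met belongs to this group.

Met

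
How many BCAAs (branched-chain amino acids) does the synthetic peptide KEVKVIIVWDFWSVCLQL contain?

V, L, and I make up the branched-chain aliphatic group.
Matching residues: V3, V5, I6, I7, V8, V14, L16, L18.

8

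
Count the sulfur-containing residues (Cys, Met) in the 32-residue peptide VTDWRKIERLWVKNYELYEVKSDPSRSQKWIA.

None of the 32 residues belong to this group.

0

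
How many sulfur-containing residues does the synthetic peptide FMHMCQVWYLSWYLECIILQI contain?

4

The sulfur-bearing residues are cysteine (–SH) and methionine (–S–CH₃).
Matching residues: M2, M4, C5, C16.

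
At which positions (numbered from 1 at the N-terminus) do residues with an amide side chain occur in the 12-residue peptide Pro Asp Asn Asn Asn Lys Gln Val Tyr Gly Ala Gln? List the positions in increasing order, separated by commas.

Asparagine (N) and glutamine (Q) have uncharged amide side chains.
Matching residues: Asn3, Asn4, Asn5, Gln7, Gln12.

3, 4, 5, 7, 12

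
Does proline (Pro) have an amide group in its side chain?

Asparagine (N) and glutamine (Q) have uncharged amide side chains.
Proline is not in this group.

No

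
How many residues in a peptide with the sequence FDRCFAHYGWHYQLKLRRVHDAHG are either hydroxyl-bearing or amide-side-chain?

Hydroxyl-bearing: S, T, Y. Amide-side-chain: N, Q.
Hydroxyl-bearing residues here: Y8, Y12 (2).
Amide-side-chain residues here: Q13 (1).
The two groups share no amino acid, so total = 2 + 1 = 3.

3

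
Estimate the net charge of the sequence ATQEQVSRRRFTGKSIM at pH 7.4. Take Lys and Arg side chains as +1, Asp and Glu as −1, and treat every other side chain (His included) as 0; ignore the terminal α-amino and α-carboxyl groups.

+3

Positive (K, R): R8, R9, R10, K14 → +4.
Negative (D, E): E4 → −1.
Net charge = (+4) + (−1) = +3.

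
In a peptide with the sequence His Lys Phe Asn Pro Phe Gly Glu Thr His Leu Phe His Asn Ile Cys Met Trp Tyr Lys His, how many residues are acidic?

Only D (aspartate) and E (glutamate) carry a side-chain carboxylic acid.
Matching residues: Glu8.

1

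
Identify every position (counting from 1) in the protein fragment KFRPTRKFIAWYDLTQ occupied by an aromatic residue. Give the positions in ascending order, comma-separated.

2, 8, 11, 12

F, W, and Y each carry an aromatic ring on the side chain.
Matching residues: F2, F8, W11, Y12.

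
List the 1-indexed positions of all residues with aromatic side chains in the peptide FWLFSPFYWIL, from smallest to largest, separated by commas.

1, 2, 4, 7, 8, 9

Phenylalanine (F), tryptophan (W), and tyrosine (Y) have aromatic ring side chains.
Matching residues: F1, W2, F4, F7, Y8, W9.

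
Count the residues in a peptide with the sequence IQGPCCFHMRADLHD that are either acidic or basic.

5

Acidic: D, E. Basic: H, K, R.
Acidic residues here: D12, D15 (2).
Basic residues here: H8, R10, H14 (3).
The two groups share no amino acid, so total = 2 + 3 = 5.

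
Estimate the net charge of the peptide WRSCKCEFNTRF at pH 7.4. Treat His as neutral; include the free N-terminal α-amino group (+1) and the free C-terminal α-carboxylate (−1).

Near pH 7.4, K and R contribute +1 each, D and E contribute −1 each, and every other side chain (His included, as stated) is uncharged.
Positive (K, R): R2, K5, R11 → +3.
Negative (D, E): E7 → −1.
The N-terminus (+1) and C-terminus (−1) cancel.
Net charge = (+3) + (−1) = +2.

+2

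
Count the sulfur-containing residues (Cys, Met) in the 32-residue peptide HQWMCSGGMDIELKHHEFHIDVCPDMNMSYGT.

Matching residues: M4, C5, M9, C23, M26, M28.

6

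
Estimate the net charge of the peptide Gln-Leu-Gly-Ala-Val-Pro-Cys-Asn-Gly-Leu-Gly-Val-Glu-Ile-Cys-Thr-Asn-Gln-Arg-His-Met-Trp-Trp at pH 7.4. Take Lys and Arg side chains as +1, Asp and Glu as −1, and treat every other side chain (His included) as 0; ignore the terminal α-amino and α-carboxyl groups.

Positive (K, R): Arg19 → +1.
Negative (D, E): Glu13 → −1.
Net charge = (+1) + (−1) = 0.

0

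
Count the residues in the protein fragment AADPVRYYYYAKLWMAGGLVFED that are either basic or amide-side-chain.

Basic: H, K, R. Amide-side-chain: N, Q.
Basic residues here: R6, K12 (2).
Amide-side-chain residues here: none (0).
The two groups share no amino acid, so total = 2 + 0 = 2.

2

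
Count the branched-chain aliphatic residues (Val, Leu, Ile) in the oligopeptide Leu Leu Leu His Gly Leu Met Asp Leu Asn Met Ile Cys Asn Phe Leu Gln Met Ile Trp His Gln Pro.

8

Matching residues: Leu1, Leu2, Leu3, Leu6, Leu9, Ile12, Leu16, Ile19.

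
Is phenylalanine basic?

No

Lysine (K), arginine (R), and histidine (H) have basic, nitrogen-containing side chains.
Phenylalanine is not in this group.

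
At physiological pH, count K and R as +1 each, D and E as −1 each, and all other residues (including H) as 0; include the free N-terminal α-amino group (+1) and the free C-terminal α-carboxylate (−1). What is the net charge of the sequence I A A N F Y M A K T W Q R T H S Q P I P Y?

Positive (K, R): K9, R13 → +2.
Negative (D, E): none → −0.
The N-terminus (+1) and C-terminus (−1) cancel.
Net charge = (+2) + (−0) = +2.

+2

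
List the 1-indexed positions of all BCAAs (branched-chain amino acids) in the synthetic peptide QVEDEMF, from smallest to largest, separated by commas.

Valine (V), leucine (L), and isoleucine (I) are the branched-chain amino acids.
Matching residues: V2.

2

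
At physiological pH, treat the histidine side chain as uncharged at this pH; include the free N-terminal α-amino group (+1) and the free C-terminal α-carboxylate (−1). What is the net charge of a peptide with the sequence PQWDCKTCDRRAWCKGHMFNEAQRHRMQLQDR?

+3

Near pH 7.4, K and R contribute +1 each, D and E contribute −1 each, and every other side chain (His included, as stated) is uncharged.
Positive (K, R): K6, R10, R11, K15, R24, R26, R32 → +7.
Negative (D, E): D4, D9, E21, D31 → −4.
The N-terminus (+1) and C-terminus (−1) cancel.
Net charge = (+7) + (−4) = +3.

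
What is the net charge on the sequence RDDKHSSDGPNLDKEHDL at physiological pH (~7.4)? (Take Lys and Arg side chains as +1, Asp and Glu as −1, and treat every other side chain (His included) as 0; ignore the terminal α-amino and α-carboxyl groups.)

Positive (K, R): R1, K4, K14 → +3.
Negative (D, E): D2, D3, D8, D13, E15, D17 → −6.
Net charge = (+3) + (−6) = −3.

-3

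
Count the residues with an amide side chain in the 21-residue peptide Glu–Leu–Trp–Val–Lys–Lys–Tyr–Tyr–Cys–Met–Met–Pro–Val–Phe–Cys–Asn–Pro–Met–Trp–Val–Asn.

2

Asparagine (N) and glutamine (Q) have uncharged amide side chains.
Matching residues: Asn16, Asn21.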